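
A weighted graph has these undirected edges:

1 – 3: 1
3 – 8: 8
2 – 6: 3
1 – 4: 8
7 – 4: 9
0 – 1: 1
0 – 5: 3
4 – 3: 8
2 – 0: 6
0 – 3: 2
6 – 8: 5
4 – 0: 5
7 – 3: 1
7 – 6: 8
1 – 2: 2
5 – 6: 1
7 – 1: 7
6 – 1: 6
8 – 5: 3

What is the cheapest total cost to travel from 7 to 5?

Compare a few routes:
7 - 3 - 1 - 2 - 6 - 5: 1+1+2+3+1 = 8
7 - 3 - 0 - 5: 1+2+3 = 6
The minimum is 6 via 7 - 3 - 0 - 5.

6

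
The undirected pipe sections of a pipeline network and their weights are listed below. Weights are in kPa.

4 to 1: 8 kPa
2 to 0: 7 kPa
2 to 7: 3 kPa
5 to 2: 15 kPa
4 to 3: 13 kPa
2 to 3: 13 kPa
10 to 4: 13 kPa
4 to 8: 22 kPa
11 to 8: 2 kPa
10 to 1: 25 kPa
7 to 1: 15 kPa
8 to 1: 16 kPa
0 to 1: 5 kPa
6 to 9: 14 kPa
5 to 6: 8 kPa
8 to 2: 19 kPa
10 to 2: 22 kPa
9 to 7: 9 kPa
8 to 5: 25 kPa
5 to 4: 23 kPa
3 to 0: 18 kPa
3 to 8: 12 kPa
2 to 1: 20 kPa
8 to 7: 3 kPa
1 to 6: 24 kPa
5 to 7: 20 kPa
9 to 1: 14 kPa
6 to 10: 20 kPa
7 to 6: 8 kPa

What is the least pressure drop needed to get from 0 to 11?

15 kPa

Enumerating some paths:
0 → 2 → 7 → 8 → 11: 7+3+3+2 = 15
0 → 1 → 8 → 11: 5+16+2 = 23
The minimum is 15 kPa via 0 → 2 → 7 → 8 → 11.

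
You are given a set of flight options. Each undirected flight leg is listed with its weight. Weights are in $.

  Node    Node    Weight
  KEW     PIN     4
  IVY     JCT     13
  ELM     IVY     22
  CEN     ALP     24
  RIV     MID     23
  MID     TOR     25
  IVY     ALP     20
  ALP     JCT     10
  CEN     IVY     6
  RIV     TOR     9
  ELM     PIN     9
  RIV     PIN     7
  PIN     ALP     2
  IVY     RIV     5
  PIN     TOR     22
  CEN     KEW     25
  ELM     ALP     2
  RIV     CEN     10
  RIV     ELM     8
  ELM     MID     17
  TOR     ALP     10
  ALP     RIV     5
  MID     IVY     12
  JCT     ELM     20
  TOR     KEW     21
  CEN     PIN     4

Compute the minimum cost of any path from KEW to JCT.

$16

Compare a few routes:
KEW → PIN → CEN → IVY → JCT: 4+4+6+13 = 27
KEW → PIN → ELM → ALP → JCT: 4+9+2+10 = 25
KEW → PIN → ALP → JCT: 4+2+10 = 16
KEW → PIN → RIV → ALP → JCT: 4+7+5+10 = 26
The minimum is $16 via KEW → PIN → ALP → JCT.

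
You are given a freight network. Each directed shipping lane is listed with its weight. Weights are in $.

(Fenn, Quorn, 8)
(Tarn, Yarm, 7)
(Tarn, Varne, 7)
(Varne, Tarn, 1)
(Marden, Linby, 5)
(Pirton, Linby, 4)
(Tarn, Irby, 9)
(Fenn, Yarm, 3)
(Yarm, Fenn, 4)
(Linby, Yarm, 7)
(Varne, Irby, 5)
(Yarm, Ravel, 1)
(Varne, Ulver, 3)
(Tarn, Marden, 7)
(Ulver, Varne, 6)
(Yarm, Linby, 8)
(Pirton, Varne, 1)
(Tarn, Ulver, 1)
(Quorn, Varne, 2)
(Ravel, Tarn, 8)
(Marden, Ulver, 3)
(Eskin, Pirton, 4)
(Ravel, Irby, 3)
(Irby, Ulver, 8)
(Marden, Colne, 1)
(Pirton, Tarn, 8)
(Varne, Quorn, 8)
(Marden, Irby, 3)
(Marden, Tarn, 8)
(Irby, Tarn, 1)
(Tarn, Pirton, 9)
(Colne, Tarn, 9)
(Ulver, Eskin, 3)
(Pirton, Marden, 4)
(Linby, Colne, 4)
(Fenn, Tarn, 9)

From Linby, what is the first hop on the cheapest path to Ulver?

Candidate routes:
Linby–Yarm–Ravel–Tarn–Ulver: 7+1+8+1 = 17
Linby–Yarm–Ravel–Irby–Ulver: 7+1+3+8 = 19
Linby–Colne–Tarn–Ulver: 4+9+1 = 14
Linby–Yarm–Ravel–Irby–Tarn–Ulver: 7+1+3+1+1 = 13
Cheapest is Linby–Yarm–Ravel–Irby–Tarn–Ulver at $13.
So from Linby the first move is to Yarm.

Yarm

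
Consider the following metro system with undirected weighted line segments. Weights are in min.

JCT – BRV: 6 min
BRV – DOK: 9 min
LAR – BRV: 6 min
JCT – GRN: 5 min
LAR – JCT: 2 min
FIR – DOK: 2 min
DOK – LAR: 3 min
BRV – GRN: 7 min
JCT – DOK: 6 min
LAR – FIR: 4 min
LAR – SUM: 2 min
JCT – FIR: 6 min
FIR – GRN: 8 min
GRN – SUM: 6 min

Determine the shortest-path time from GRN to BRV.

7 min

Settle nodes by increasing distance from GRN:
GRN: 0
JCT: 5  (via GRN)
SUM: 6  (via GRN)
BRV: 7  (via GRN)
Shortest route: GRN–BRV = 7 min.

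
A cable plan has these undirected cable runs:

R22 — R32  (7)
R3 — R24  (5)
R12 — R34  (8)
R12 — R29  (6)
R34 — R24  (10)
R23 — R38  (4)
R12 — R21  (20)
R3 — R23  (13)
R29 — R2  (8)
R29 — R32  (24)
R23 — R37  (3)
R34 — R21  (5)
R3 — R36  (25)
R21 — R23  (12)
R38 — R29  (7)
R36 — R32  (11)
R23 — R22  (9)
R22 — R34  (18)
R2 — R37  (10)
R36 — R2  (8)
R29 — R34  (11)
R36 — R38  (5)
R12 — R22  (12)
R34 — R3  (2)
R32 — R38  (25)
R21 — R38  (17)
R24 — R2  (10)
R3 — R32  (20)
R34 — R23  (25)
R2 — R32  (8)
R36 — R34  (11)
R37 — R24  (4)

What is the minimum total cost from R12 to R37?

Compare a few routes:
R12 - R34 - R24 - R37: 8+10+4 = 22
R12 - R29 - R2 - R37: 6+8+10 = 24
R12 - R34 - R3 - R24 - R37: 8+2+5+4 = 19
R12 - R29 - R38 - R23 - R37: 6+7+4+3 = 20
Cheapest is R12 - R34 - R3 - R24 - R37 at 19.

19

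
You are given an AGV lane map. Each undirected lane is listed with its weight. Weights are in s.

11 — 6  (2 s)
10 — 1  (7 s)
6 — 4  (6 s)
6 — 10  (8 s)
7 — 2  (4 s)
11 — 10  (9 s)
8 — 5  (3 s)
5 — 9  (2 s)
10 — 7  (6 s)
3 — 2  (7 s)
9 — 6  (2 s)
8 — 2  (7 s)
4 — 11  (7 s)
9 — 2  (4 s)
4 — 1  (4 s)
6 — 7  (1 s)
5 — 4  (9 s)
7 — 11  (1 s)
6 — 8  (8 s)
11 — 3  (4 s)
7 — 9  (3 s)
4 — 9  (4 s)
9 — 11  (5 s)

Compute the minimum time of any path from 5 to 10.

11 s

Candidate routes:
5–9–7–10: 2+3+6 = 11
5–9–6–10: 2+2+8 = 12
5–9–6–11–7–10: 2+2+2+1+6 = 13
The minimum is 11 s via 5–9–7–10.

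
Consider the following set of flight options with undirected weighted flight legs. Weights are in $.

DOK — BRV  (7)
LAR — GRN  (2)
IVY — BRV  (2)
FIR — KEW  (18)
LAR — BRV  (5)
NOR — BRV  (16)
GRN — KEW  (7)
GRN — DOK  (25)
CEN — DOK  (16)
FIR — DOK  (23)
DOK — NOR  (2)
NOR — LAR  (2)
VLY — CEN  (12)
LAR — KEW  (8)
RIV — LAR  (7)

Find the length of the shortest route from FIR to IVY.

$32

Enumerating some paths:
FIR - KEW - LAR - BRV - IVY: 18+8+5+2 = 33
FIR - DOK - BRV - IVY: 23+7+2 = 32
The minimum is $32 via FIR - DOK - BRV - IVY.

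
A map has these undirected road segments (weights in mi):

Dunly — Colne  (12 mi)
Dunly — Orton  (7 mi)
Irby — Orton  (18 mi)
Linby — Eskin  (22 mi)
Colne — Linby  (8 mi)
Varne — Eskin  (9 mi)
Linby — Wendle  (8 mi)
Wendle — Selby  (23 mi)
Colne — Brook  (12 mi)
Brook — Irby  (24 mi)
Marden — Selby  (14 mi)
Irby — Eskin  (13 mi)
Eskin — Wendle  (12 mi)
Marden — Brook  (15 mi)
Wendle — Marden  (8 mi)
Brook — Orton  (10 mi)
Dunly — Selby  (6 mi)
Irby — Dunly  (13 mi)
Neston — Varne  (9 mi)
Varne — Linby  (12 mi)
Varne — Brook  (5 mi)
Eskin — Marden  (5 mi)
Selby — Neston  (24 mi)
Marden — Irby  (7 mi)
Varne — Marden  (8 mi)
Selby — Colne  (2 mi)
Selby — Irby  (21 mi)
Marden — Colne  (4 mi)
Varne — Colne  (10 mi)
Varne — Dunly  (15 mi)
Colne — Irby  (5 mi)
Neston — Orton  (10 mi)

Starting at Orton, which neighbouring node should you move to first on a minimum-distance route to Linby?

Candidate routes:
Orton - Dunly - Colne - Linby: 7+12+8 = 27
Orton - Dunly - Selby - Colne - Linby: 7+6+2+8 = 23
Orton - Brook - Varne - Linby: 10+5+12 = 27
Cheapest is Orton - Dunly - Selby - Colne - Linby at 23 mi.
So from Orton the first move is to Dunly.

Dunly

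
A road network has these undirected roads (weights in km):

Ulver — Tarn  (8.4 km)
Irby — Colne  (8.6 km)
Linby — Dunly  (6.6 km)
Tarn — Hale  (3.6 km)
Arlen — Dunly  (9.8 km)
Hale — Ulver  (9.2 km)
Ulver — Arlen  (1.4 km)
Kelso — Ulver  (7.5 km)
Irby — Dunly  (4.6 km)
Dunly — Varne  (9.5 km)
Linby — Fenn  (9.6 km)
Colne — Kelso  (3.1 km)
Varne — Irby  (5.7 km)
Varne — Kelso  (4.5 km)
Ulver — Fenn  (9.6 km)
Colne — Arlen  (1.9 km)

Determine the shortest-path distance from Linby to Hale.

Shortest distances from Linby:
Linby: 0
Dunly: 6.6  (via Linby)
Fenn: 9.6  (via Linby)
Irby: 11.2  (via Dunly)
Varne: 16.1  (via Dunly)
Arlen: 16.4  (via Dunly)
Ulver: 17.8  (via Arlen)
Colne: 18.3  (via Arlen)
Kelso: 20.6  (via Varne)
Tarn: 26.2  (via Ulver)
Hale: 27  (via Ulver)
Shortest route: Linby–Dunly–Arlen–Ulver–Hale = 27 km.

27 km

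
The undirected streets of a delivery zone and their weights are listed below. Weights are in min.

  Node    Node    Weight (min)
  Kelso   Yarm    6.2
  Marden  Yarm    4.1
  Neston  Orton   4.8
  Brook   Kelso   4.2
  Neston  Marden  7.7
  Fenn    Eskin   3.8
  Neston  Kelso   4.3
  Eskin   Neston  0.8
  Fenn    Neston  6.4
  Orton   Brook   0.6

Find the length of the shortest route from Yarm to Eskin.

11.3 min

Compare a few routes:
Yarm–Kelso–Neston–Eskin: 6.2+4.3+0.8 = 11.3
Yarm–Marden–Neston–Eskin: 4.1+7.7+0.8 = 12.6
Yarm–Kelso–Brook–Orton–Neston–Eskin: 6.2+4.2+0.6+4.8+0.8 = 16.6
Cheapest is Yarm–Kelso–Neston–Eskin at 11.3 min.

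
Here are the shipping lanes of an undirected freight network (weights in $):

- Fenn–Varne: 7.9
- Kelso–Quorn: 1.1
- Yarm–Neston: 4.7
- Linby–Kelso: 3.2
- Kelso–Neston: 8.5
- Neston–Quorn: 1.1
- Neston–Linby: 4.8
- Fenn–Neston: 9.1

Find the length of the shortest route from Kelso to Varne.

$19.2

Compare a few routes:
Kelso - Linby - Neston - Fenn - Varne: 3.2+4.8+9.1+7.9 = 25
Kelso - Quorn - Neston - Fenn - Varne: 1.1+1.1+9.1+7.9 = 19.2
Kelso - Neston - Fenn - Varne: 8.5+9.1+7.9 = 25.5
The minimum is $19.2 via Kelso - Quorn - Neston - Fenn - Varne.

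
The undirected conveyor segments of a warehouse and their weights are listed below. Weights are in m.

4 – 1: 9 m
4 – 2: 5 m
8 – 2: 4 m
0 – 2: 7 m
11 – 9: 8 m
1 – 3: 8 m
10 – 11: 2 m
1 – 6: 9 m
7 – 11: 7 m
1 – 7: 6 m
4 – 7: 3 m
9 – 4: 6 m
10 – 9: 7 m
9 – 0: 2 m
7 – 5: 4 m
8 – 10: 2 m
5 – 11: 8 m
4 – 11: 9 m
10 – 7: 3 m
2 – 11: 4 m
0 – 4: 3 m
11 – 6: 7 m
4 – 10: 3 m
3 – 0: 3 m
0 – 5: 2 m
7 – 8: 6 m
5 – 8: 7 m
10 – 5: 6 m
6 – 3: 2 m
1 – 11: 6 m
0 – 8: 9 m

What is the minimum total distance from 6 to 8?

Candidate routes:
6 → 3 → 0 → 5 → 8: 2+3+2+7 = 14
6 → 3 → 0 → 4 → 10 → 8: 2+3+3+3+2 = 13
6 → 11 → 10 → 8: 7+2+2 = 11
6 → 3 → 0 → 8: 2+3+9 = 14
The minimum is 11 m via 6 → 11 → 10 → 8.

11 m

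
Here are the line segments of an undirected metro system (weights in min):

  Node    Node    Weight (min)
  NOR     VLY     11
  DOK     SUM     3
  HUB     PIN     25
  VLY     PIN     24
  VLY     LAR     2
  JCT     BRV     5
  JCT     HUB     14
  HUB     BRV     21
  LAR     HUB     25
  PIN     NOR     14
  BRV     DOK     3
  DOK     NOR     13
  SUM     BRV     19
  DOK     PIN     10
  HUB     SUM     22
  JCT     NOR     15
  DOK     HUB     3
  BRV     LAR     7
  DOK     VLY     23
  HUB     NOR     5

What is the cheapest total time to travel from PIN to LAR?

Shortest distances from PIN:
PIN: 0
DOK: 10  (via PIN)
BRV: 13  (via DOK)
SUM: 13  (via DOK)
HUB: 13  (via DOK)
NOR: 14  (via PIN)
JCT: 18  (via BRV)
LAR: 20  (via BRV)
Shortest route: PIN–DOK–BRV–LAR = 20 min.

20 min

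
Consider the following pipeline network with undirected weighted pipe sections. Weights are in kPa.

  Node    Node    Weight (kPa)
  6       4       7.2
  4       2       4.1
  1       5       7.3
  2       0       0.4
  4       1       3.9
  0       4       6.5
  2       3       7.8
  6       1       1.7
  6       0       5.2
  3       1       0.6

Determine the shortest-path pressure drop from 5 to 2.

Compare a few routes:
5 → 1 → 6 → 0 → 2: 7.3+1.7+5.2+0.4 = 14.6
5 → 1 → 4 → 2: 7.3+3.9+4.1 = 15.3
5 → 1 → 4 → 0 → 2: 7.3+3.9+6.5+0.4 = 18.1
5 → 1 → 3 → 2: 7.3+0.6+7.8 = 15.7
Cheapest is 5 → 1 → 6 → 0 → 2 at 14.6 kPa.

14.6 kPa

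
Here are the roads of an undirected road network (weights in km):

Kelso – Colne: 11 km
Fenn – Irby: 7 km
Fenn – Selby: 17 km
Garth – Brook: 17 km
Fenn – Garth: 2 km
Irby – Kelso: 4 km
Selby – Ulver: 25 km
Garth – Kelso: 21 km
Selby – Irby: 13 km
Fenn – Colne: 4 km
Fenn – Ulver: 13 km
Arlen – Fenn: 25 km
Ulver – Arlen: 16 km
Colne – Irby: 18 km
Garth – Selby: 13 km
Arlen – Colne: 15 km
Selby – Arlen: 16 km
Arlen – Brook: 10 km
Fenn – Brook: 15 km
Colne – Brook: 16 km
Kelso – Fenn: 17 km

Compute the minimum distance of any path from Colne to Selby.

Compare a few routes:
Colne → Fenn → Irby → Selby: 4+7+13 = 24
Colne → Fenn → Selby: 4+17 = 21
Colne → Fenn → Garth → Selby: 4+2+13 = 19
The minimum is 19 km via Colne → Fenn → Garth → Selby.

19 km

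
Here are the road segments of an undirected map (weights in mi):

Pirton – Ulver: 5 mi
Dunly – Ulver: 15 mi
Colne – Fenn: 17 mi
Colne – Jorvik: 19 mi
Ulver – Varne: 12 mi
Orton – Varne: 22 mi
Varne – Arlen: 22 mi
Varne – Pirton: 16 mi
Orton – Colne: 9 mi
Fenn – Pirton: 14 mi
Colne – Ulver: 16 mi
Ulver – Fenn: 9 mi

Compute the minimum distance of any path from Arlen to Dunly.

Settle nodes by increasing distance from Arlen:
Arlen: 0
Varne: 22  (via Arlen)
Ulver: 34  (via Varne)
Pirton: 38  (via Varne)
Fenn: 43  (via Ulver)
Orton: 44  (via Varne)
Dunly: 49  (via Ulver)
Shortest route: Arlen–Varne–Ulver–Dunly = 49 mi.

49 mi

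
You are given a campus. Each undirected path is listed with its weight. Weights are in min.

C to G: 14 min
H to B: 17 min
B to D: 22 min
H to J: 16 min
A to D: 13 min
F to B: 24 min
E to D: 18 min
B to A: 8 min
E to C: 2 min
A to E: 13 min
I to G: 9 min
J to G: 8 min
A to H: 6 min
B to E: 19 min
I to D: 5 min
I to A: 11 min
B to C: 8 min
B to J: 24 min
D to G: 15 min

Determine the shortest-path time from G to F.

46 min

Compare a few routes:
G–C–B–F: 14+8+24 = 46
G–I–A–B–F: 9+11+8+24 = 52
G–J–B–F: 8+24+24 = 56
Cheapest is G–C–B–F at 46 min.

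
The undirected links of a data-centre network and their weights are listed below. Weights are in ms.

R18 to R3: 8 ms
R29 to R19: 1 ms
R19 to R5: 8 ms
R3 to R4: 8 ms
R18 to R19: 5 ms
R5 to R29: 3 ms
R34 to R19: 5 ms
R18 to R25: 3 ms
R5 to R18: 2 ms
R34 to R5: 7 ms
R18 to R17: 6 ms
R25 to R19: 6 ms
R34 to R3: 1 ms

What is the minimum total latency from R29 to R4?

Candidate routes:
R29 - R5 - R18 - R3 - R4: 3+2+8+8 = 21
R29 - R19 - R18 - R3 - R4: 1+5+8+8 = 22
R29 - R5 - R34 - R3 - R4: 3+7+1+8 = 19
R29 - R19 - R34 - R3 - R4: 1+5+1+8 = 15
Cheapest is R29 - R19 - R34 - R3 - R4 at 15 ms.

15 ms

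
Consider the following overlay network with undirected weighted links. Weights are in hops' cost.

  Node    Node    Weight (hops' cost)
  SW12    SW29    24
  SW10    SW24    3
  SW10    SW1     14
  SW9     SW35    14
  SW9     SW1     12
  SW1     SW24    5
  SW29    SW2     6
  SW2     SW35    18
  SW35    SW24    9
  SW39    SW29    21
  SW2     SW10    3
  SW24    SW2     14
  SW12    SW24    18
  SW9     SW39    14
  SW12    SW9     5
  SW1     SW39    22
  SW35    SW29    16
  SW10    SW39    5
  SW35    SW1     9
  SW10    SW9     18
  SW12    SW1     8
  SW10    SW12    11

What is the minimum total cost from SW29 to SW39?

14 hops' cost

Candidate routes:
SW29–SW2–SW24–SW10–SW39: 6+14+3+5 = 28
SW29–SW2–SW10–SW39: 6+3+5 = 14
SW29–SW39: 21 = 21
The minimum is 14 hops' cost via SW29–SW2–SW10–SW39.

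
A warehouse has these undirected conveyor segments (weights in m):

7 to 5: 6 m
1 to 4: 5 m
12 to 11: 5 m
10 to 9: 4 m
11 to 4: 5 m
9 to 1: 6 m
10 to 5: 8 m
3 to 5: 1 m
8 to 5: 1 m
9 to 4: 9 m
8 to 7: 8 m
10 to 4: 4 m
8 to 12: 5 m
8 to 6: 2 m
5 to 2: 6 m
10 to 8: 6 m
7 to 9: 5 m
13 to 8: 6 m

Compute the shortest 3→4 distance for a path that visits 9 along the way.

Shortest 3→9: 3 → 5 → 7 → 9 = 12
Shortest 9→4: 9 → 10 → 4 = 8
Total via 9: 12 + 8 = 20 m.

20 m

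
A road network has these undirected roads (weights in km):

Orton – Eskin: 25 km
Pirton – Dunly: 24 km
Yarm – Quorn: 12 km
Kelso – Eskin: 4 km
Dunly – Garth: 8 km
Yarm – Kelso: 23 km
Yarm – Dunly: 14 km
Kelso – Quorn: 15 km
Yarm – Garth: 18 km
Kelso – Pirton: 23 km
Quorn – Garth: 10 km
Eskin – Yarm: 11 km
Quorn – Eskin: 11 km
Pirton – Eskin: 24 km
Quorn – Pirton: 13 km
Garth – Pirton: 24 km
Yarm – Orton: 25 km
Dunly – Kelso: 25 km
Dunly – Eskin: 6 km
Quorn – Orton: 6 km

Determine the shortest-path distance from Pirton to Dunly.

Compare a few routes:
Pirton - Quorn - Eskin - Dunly: 13+11+6 = 30
Pirton - Dunly: 24 = 24
The minimum is 24 km via Pirton - Dunly.

24 km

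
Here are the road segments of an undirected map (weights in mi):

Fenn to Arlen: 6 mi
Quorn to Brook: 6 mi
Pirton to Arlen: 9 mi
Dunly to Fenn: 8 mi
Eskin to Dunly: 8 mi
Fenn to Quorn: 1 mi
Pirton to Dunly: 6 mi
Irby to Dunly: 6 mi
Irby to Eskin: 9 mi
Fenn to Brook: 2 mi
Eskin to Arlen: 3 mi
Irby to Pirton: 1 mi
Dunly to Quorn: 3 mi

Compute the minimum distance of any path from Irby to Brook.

Enumerating some paths:
Irby → Dunly → Quorn → Fenn → Brook: 6+3+1+2 = 12
Irby → Pirton → Dunly → Quorn → Fenn → Brook: 1+6+3+1+2 = 13
The minimum is 12 mi via Irby → Dunly → Quorn → Fenn → Brook.

12 mi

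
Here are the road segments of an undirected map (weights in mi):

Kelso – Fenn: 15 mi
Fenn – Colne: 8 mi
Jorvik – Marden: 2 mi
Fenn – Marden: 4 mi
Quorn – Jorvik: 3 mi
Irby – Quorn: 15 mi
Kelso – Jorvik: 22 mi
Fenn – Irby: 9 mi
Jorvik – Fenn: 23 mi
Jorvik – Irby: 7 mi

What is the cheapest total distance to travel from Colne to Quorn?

17 mi

Candidate routes:
Colne → Fenn → Irby → Quorn: 8+9+15 = 32
Colne → Fenn → Irby → Jorvik → Quorn: 8+9+7+3 = 27
Colne → Fenn → Marden → Jorvik → Quorn: 8+4+2+3 = 17
Cheapest is Colne → Fenn → Marden → Jorvik → Quorn at 17 mi.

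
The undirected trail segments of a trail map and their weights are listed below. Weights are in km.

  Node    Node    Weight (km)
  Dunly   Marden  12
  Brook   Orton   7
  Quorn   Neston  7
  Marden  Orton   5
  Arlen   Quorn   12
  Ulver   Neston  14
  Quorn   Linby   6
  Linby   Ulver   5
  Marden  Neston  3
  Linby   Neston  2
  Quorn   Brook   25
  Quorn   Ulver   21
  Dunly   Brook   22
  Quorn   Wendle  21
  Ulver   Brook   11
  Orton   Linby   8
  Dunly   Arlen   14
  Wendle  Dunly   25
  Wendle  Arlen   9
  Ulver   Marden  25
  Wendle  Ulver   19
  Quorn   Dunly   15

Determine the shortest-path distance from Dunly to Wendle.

23 km

Running Dijkstra from Dunly:
Dunly: 0
Marden: 12  (via Dunly)
Arlen: 14  (via Dunly)
Quorn: 15  (via Dunly)
Neston: 15  (via Marden)
Orton: 17  (via Marden)
Linby: 17  (via Neston)
Ulver: 22  (via Linby)
Brook: 22  (via Dunly)
Wendle: 23  (via Arlen)
Shortest route: Dunly → Arlen → Wendle = 23 km.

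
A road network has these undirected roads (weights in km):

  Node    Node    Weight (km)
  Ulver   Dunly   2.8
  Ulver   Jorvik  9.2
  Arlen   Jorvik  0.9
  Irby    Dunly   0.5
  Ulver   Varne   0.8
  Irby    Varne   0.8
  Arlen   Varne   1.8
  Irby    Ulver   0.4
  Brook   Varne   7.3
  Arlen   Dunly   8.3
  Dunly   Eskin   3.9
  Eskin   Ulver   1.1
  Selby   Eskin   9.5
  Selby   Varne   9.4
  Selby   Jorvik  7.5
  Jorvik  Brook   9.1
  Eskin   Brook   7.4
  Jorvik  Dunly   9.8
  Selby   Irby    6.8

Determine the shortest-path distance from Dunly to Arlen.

3.1 km

Shortest distances from Dunly:
Dunly: 0
Irby: 0.5  (via Dunly)
Ulver: 0.9  (via Irby)
Varne: 1.3  (via Irby)
Eskin: 2  (via Ulver)
Arlen: 3.1  (via Varne)
Shortest route: Dunly–Irby–Varne–Arlen = 3.1 km.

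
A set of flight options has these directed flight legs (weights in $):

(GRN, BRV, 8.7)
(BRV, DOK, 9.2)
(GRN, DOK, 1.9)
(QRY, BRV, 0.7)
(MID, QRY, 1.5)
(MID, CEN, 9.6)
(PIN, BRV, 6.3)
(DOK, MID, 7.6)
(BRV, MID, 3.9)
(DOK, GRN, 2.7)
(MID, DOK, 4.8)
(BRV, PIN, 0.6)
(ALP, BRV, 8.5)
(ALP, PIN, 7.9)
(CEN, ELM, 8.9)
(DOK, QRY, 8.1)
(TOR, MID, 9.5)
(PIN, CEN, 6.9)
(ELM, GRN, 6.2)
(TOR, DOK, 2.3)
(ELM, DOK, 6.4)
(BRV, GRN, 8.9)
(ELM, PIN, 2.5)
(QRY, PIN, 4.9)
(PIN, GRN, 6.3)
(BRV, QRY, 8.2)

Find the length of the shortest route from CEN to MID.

Running Dijkstra from CEN:
CEN: 0
ELM: 8.9  (via CEN)
PIN: 11.4  (via ELM)
GRN: 15.1  (via ELM)
DOK: 15.3  (via ELM)
BRV: 17.7  (via PIN)
MID: 21.6  (via BRV)
Shortest route: CEN–ELM–PIN–BRV–MID = $21.6.

$21.6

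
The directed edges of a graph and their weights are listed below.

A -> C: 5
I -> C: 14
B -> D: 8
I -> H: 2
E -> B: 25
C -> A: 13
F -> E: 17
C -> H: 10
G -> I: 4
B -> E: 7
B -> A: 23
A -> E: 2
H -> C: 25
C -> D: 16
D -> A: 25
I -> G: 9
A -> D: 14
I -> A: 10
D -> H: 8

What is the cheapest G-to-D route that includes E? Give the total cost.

Shortest G→E: G → I → A → E = 16
Best E to D: E → B → D costing 33
Total via E: 16 + 33 = 49.

49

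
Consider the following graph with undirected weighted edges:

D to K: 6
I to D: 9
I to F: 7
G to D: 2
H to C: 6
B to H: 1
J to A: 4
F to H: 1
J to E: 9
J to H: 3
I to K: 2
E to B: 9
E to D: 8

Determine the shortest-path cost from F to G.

Compare a few routes:
F → H → B → E → D → G: 1+1+9+8+2 = 21
F → I → D → G: 7+9+2 = 18
F → I → K → D → G: 7+2+6+2 = 17
Cheapest is F → I → K → D → G at 17.

17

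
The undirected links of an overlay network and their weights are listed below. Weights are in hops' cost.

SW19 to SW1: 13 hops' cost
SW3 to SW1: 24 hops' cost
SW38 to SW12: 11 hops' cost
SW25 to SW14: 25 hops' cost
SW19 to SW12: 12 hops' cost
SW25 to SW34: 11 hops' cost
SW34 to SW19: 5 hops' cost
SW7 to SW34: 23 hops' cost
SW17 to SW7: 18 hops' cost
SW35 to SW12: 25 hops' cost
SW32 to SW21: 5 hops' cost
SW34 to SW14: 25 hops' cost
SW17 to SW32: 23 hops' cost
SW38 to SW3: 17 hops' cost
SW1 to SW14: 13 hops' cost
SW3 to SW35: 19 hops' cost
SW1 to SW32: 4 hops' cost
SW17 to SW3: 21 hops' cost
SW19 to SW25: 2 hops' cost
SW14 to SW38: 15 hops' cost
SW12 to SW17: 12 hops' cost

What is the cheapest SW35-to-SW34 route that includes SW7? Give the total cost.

Shortest SW35→SW7: SW35–SW12–SW17–SW7 = 55
Shortest SW7→SW34: SW7–SW34 = 23
Total via SW7: 55 + 23 = 78 hops' cost.

78 hops' cost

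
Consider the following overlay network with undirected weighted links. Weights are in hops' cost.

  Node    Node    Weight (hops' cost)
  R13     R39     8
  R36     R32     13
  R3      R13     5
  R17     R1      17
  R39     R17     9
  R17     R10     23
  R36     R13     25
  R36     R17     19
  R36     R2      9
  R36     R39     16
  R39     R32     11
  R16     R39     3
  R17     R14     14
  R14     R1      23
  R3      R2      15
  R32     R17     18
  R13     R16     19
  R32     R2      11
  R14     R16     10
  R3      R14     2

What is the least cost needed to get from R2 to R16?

25 hops' cost

Settle nodes by increasing distance from R2:
R2: 0
R36: 9  (via R2)
R32: 11  (via R2)
R3: 15  (via R2)
R14: 17  (via R3)
R13: 20  (via R3)
R39: 22  (via R32)
R16: 25  (via R39)
Shortest route: R2 → R32 → R39 → R16 = 25 hops' cost.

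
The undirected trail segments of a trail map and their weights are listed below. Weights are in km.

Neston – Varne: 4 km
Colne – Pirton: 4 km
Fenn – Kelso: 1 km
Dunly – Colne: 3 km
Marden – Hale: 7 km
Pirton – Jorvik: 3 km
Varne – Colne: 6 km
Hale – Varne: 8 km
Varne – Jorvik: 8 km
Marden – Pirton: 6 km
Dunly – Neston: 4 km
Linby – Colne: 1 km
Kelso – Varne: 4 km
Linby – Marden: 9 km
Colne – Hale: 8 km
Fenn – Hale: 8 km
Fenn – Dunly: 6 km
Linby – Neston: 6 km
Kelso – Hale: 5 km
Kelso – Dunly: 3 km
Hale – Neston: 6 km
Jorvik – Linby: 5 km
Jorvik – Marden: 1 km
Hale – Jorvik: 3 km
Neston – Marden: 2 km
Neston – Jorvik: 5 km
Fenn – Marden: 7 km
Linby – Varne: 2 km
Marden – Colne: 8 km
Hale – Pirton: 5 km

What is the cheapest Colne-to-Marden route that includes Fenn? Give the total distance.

Best Colne to Fenn: Colne–Dunly–Kelso–Fenn costing 7
Shortest Fenn→Marden: Fenn–Marden = 7
Total via Fenn: 7 + 7 = 14 km.

14 km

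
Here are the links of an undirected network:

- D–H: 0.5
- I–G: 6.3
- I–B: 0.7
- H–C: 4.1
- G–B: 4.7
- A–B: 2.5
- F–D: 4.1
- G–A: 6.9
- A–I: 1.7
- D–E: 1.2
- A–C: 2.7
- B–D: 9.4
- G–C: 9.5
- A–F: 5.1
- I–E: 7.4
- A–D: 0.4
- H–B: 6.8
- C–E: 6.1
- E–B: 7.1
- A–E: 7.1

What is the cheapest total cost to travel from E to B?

4

Running Dijkstra from E:
E: 0
D: 1.2  (via E)
A: 1.6  (via D)
H: 1.7  (via D)
I: 3.3  (via A)
B: 4  (via I)
Shortest route: E–D–A–I–B = 4.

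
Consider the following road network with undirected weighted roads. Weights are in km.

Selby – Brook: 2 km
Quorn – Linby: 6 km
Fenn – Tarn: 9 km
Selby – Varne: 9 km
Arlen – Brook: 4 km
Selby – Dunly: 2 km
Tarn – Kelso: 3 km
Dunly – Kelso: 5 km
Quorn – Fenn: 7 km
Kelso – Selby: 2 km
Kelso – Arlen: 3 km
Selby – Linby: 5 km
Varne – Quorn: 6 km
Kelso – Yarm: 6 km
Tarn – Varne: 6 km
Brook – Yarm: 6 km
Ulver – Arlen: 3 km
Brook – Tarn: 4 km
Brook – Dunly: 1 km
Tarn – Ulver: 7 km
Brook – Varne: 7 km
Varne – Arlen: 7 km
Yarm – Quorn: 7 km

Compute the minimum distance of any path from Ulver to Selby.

Running Dijkstra from Ulver:
Ulver: 0
Arlen: 3  (via Ulver)
Kelso: 6  (via Arlen)
Brook: 7  (via Arlen)
Tarn: 7  (via Ulver)
Dunly: 8  (via Brook)
Selby: 8  (via Kelso)
Shortest route: Ulver–Arlen–Kelso–Selby = 8 km.

8 km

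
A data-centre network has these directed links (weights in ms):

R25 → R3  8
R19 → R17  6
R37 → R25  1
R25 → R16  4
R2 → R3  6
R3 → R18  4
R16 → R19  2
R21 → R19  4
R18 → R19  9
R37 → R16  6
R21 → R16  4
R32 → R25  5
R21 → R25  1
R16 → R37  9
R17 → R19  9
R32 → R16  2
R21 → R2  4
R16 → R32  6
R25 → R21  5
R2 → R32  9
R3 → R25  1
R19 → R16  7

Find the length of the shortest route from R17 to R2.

35 ms

Candidate routes:
R17 → R19 → R16 → R32 → R25 → R21 → R2: 9+7+6+5+5+4 = 36
R17 → R19 → R16 → R37 → R25 → R21 → R2: 9+7+9+1+5+4 = 35
The minimum is 35 ms via R17 → R19 → R16 → R37 → R25 → R21 → R2.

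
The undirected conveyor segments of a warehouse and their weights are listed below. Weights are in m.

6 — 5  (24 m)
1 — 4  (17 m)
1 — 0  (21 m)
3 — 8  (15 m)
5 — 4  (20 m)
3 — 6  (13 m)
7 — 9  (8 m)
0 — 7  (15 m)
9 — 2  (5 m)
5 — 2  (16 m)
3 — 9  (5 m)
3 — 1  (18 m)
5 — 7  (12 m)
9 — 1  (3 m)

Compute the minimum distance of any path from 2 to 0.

Candidate routes:
2–9–7–0: 5+8+15 = 28
2–5–7–0: 16+12+15 = 43
2–9–1–0: 5+3+21 = 29
The minimum is 28 m via 2–9–7–0.

28 m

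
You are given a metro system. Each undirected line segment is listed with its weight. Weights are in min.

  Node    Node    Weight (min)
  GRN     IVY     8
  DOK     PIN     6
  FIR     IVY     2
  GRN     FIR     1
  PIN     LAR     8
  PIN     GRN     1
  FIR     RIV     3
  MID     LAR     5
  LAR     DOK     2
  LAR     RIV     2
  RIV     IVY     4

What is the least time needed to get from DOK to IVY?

8 min

Enumerating some paths:
DOK - LAR - RIV - IVY: 2+2+4 = 8
DOK - LAR - RIV - FIR - IVY: 2+2+3+2 = 9
The minimum is 8 min via DOK - LAR - RIV - IVY.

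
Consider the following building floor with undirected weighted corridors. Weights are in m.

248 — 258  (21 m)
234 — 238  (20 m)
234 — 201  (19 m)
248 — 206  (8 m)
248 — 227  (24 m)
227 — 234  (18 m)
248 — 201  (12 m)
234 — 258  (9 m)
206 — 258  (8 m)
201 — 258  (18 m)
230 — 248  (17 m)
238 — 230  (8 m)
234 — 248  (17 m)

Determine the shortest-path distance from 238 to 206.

33 m

Running Dijkstra from 238:
238: 0
230: 8  (via 238)
234: 20  (via 238)
248: 25  (via 230)
258: 29  (via 234)
206: 33  (via 248)
Shortest route: 238–230–248–206 = 33 m.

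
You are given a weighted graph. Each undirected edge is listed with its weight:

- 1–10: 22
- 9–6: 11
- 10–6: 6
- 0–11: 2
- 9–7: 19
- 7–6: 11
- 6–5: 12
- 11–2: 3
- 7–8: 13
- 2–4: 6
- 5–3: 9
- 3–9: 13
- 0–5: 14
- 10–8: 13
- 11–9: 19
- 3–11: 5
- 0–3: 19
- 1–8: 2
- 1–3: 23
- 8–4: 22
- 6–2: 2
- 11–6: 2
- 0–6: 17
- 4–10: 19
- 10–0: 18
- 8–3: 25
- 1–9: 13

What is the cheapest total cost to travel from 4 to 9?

Running Dijkstra from 4:
4: 0
2: 6  (via 4)
6: 8  (via 2)
11: 9  (via 2)
0: 11  (via 11)
3: 14  (via 11)
10: 14  (via 6)
7: 19  (via 6)
9: 19  (via 6)
Shortest route: 4 → 2 → 6 → 9 = 19.

19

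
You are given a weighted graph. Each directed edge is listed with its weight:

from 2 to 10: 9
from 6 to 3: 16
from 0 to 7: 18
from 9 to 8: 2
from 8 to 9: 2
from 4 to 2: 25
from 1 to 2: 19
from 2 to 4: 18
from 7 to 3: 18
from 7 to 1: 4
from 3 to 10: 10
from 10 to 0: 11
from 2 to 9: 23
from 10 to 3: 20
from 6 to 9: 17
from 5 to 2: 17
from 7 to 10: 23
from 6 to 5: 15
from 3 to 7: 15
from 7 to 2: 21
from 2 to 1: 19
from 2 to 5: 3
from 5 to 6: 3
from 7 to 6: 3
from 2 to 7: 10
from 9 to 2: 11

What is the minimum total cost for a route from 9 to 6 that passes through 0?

52

Best 9 to 0: 9 → 2 → 10 → 0 costing 31
Best 0 to 6: 0 → 7 → 6 costing 21
Total via 0: 31 + 21 = 52.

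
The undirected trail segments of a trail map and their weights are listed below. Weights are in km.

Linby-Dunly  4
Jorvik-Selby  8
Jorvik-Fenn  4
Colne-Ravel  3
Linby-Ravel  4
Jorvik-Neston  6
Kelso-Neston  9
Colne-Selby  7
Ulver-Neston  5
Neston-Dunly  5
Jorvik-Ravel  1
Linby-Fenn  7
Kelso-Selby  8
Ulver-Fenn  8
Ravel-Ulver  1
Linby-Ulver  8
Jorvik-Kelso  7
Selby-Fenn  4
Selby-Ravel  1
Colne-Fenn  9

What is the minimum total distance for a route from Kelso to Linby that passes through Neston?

Shortest Kelso→Neston: Kelso–Neston = 9
Best Neston to Linby: Neston–Dunly–Linby costing 9
Total via Neston: 9 + 9 = 18 km.

18 km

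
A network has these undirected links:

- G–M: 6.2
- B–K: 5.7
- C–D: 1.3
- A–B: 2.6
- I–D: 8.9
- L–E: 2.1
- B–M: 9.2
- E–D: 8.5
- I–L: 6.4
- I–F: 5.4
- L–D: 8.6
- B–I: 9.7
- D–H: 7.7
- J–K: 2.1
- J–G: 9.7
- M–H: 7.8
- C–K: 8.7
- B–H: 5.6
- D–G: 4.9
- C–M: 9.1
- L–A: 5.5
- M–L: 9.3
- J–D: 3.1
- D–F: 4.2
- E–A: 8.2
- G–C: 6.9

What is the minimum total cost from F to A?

17.3

Compare a few routes:
F → I → L → A: 5.4+6.4+5.5 = 17.3
F → I → B → A: 5.4+9.7+2.6 = 17.7
Cheapest is F → I → L → A at 17.3.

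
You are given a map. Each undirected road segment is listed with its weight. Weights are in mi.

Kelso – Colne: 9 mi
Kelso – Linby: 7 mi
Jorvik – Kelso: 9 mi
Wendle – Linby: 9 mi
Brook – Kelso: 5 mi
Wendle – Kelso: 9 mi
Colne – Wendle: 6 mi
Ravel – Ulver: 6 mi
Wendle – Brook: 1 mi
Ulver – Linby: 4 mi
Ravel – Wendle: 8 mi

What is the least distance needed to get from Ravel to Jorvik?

Enumerating some paths:
Ravel - Ulver - Linby - Kelso - Jorvik: 6+4+7+9 = 26
Ravel - Wendle - Brook - Kelso - Jorvik: 8+1+5+9 = 23
Cheapest is Ravel - Wendle - Brook - Kelso - Jorvik at 23 mi.

23 mi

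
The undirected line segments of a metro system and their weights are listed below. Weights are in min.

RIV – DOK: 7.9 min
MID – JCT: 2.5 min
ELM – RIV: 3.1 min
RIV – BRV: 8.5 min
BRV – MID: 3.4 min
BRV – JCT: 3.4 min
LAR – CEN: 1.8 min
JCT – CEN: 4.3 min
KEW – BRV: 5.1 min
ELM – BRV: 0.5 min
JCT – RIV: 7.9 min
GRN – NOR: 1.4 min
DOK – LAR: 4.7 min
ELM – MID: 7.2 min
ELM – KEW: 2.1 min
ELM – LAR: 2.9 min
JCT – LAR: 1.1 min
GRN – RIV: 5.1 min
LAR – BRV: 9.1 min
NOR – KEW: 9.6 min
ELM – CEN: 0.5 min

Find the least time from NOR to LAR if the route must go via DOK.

19.1 min

Best NOR to DOK: NOR–GRN–RIV–DOK costing 14.4
Shortest DOK→LAR: DOK–LAR = 4.7
Total via DOK: 14.4 + 4.7 = 19.1 min.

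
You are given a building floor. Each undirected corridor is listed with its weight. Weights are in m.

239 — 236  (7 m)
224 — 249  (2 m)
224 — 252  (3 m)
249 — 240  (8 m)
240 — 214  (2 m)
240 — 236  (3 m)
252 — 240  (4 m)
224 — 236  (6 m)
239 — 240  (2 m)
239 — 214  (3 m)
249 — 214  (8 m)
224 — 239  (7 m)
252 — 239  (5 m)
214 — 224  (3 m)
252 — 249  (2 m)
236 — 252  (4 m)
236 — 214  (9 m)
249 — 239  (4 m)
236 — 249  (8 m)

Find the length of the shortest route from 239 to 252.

5 m

Candidate routes:
239 → 252: 5 = 5
239 → 240 → 252: 2+4 = 6
The minimum is 5 m via 239 → 252.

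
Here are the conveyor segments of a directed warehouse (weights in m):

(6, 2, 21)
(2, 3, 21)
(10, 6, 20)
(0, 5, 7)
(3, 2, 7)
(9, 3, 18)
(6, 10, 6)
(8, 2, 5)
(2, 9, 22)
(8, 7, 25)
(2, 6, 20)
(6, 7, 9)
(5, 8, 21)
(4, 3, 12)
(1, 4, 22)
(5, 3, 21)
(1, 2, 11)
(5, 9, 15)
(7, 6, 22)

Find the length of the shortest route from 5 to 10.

52 m

Settle nodes by increasing distance from 5:
5: 0
9: 15  (via 5)
3: 21  (via 5)
8: 21  (via 5)
2: 26  (via 8)
6: 46  (via 2)
7: 46  (via 8)
10: 52  (via 6)
Shortest route: 5–8–2–6–10 = 52 m.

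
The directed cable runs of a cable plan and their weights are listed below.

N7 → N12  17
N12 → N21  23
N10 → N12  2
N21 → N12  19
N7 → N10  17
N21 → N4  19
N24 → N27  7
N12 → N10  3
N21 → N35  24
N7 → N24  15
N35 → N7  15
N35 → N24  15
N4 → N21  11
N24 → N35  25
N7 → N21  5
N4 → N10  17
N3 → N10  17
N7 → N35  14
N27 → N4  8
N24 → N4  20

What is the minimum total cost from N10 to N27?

71

Candidate routes:
N10 → N12 → N21 → N35 → N7 → N24 → N27: 2+23+24+15+15+7 = 86
N10 → N12 → N21 → N35 → N24 → N27: 2+23+24+15+7 = 71
Cheapest is N10 → N12 → N21 → N35 → N24 → N27 at 71.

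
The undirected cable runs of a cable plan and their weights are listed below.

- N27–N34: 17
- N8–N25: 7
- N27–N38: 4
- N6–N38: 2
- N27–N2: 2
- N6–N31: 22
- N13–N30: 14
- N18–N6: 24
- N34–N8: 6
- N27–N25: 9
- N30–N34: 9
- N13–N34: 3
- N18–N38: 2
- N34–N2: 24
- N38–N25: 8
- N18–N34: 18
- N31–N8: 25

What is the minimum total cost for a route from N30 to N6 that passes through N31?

Shortest N30→N31: N30–N34–N8–N31 = 40
Shortest N31→N6: N31–N6 = 22
Total via N31: 40 + 22 = 62.

62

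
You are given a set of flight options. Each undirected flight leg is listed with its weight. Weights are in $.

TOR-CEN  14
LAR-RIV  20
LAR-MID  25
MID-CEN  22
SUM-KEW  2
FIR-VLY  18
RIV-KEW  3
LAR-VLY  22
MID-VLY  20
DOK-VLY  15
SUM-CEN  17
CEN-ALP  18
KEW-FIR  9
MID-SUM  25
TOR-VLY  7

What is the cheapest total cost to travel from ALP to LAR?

Shortest distances from ALP:
ALP: 0
CEN: 18  (via ALP)
TOR: 32  (via CEN)
SUM: 35  (via CEN)
KEW: 37  (via SUM)
VLY: 39  (via TOR)
MID: 40  (via CEN)
RIV: 40  (via KEW)
FIR: 46  (via KEW)
DOK: 54  (via VLY)
LAR: 60  (via RIV)
Shortest route: ALP–CEN–SUM–KEW–RIV–LAR = $60.

$60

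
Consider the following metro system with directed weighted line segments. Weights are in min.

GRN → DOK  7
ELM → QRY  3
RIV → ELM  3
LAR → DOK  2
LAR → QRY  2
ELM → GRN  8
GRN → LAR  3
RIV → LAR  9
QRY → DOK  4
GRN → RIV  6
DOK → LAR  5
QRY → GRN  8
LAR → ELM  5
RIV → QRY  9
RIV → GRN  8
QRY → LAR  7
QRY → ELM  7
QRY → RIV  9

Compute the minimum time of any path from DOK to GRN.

Candidate routes:
DOK–LAR–QRY–GRN: 5+2+8 = 15
DOK–LAR–ELM–GRN: 5+5+8 = 18
DOK–LAR–ELM–QRY–GRN: 5+5+3+8 = 21
Cheapest is DOK–LAR–QRY–GRN at 15 min.

15 min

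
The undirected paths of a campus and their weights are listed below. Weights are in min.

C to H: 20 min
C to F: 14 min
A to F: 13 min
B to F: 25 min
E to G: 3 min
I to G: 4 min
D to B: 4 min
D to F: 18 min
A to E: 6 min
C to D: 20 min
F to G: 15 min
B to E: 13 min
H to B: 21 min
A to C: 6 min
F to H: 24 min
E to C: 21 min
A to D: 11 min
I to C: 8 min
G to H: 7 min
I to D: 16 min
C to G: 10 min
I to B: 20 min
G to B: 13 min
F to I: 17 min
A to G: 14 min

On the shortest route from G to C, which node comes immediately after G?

Candidate routes:
G - C: 10 = 10
G - I - C: 4+8 = 12
G - E - A - C: 3+6+6 = 15
The minimum is 10 min via G - C.
So from G the first move is to C.

C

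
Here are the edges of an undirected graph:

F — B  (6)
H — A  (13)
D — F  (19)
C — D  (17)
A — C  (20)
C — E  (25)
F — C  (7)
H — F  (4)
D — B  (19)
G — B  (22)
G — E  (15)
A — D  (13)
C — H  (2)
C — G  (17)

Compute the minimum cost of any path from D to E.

42

Candidate routes:
D - C - E: 17+25 = 42
D - C - G - E: 17+17+15 = 49
The minimum is 42 via D - C - E.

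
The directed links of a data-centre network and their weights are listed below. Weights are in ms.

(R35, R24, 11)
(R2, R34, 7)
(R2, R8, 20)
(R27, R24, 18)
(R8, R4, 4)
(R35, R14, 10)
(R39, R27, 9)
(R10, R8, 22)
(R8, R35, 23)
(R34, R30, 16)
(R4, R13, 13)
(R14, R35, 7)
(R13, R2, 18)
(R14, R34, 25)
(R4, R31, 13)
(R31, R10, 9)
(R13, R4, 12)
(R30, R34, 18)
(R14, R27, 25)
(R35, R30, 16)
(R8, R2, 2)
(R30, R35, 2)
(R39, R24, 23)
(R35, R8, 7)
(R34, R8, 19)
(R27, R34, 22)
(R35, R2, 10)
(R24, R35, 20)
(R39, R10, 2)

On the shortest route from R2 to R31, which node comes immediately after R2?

Compare a few routes:
R2 → R8 → R4 → R31: 20+4+13 = 37
R2 → R34 → R8 → R4 → R31: 7+19+4+13 = 43
The minimum is 37 ms via R2 → R8 → R4 → R31.
So from R2 the first move is to R8.

R8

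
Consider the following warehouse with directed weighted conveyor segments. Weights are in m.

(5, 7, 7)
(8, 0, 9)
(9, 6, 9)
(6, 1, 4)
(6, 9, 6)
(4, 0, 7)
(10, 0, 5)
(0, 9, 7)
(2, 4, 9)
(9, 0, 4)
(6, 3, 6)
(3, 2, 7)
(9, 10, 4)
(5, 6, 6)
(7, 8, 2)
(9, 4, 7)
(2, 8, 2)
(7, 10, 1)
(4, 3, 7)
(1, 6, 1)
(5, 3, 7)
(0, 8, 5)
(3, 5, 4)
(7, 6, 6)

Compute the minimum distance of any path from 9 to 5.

18 m

Enumerating some paths:
9–6–3–5: 9+6+4 = 19
9–4–3–5: 7+7+4 = 18
The minimum is 18 m via 9–4–3–5.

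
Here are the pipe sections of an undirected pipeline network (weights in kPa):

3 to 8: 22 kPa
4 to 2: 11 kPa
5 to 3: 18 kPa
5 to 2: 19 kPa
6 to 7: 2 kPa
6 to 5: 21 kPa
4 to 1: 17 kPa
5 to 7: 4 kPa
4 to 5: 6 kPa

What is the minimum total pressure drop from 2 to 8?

57 kPa

Settle nodes by increasing distance from 2:
2: 0
4: 11  (via 2)
5: 17  (via 4)
7: 21  (via 5)
6: 23  (via 7)
1: 28  (via 4)
3: 35  (via 5)
8: 57  (via 3)
Shortest route: 2 → 4 → 5 → 3 → 8 = 57 kPa.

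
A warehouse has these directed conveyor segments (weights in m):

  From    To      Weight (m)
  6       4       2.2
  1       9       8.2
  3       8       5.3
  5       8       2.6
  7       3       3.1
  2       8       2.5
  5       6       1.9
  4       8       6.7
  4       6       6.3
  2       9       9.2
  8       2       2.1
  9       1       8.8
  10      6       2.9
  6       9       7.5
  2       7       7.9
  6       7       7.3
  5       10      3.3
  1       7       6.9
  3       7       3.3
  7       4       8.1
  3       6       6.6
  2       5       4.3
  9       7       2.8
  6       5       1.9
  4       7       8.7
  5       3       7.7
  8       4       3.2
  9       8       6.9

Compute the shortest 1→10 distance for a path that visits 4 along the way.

Shortest 1→4: 1–7–4 = 15
Best 4 to 10: 4–6–5–10 costing 11.5
Total via 4: 15 + 11.5 = 26.5 m.

26.5 m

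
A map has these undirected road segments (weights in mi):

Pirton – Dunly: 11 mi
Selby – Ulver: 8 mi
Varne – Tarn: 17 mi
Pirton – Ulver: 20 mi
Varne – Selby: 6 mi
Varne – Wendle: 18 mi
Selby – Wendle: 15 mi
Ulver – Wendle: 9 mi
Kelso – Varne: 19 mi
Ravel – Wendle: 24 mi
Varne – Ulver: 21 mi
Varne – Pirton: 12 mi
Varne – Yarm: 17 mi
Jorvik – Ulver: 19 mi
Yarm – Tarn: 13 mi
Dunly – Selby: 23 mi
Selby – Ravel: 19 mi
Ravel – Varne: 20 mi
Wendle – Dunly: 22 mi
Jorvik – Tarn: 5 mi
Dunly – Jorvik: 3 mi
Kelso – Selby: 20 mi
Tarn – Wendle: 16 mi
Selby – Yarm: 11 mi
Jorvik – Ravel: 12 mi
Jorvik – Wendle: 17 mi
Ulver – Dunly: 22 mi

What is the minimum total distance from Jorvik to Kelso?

Settle nodes by increasing distance from Jorvik:
Jorvik: 0
Dunly: 3  (via Jorvik)
Tarn: 5  (via Jorvik)
Ravel: 12  (via Jorvik)
Pirton: 14  (via Dunly)
Wendle: 17  (via Jorvik)
Yarm: 18  (via Tarn)
Ulver: 19  (via Jorvik)
Varne: 22  (via Tarn)
Selby: 26  (via Dunly)
Kelso: 41  (via Varne)
Shortest route: Jorvik → Tarn → Varne → Kelso = 41 mi.

41 mi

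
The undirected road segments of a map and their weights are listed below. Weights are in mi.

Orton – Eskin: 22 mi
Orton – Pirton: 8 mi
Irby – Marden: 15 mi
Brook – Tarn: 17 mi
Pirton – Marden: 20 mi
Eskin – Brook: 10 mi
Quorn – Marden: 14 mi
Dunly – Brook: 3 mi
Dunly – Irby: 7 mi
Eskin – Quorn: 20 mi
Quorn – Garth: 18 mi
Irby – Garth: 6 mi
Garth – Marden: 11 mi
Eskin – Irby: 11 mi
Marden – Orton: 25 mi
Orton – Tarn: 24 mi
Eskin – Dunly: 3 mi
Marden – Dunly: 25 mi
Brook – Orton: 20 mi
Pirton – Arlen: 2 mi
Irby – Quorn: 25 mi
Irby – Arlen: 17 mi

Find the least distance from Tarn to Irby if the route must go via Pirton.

51 mi

Shortest Tarn→Pirton: Tarn → Orton → Pirton = 32
Shortest Pirton→Irby: Pirton → Arlen → Irby = 19
Total via Pirton: 32 + 19 = 51 mi.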